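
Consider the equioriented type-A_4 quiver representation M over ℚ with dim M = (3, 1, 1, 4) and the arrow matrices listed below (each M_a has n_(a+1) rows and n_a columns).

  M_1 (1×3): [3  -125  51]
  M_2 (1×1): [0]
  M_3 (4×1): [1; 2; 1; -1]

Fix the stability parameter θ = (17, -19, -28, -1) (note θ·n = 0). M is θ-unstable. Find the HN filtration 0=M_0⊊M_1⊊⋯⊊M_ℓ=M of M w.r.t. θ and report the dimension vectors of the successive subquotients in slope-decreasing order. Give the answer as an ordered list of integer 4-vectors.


Interval decomposition of M: I[1,1]^2, I[1,2], I[3,4], I[4,4]^3.
HN type (ℓ=3): μ^(1)=17; μ^(2)=-1; μ^(3)=-28

((2, 0, 0, 0); (1, 1, 0, 4); (0, 0, 1, 0))


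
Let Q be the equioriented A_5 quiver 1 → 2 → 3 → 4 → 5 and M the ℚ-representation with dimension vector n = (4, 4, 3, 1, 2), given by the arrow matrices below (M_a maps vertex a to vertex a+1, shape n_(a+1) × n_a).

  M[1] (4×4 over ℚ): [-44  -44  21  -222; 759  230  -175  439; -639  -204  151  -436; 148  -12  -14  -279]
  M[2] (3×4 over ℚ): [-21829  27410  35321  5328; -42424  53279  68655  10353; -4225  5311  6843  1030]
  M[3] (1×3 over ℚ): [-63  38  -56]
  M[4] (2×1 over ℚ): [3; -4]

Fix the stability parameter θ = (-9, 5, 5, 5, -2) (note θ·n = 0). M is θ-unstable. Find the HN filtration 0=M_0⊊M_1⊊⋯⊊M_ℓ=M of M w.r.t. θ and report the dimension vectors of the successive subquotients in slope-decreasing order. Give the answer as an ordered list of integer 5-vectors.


Barcode: M ≅ I[1,2], I[1,3]^2, I[1,5], I[5,5]. HN layers by μ_θ (4 steps, strictly decreasing):
  μ^(1)=5; μ^(2)=13/4; μ^(3)=-2; μ^(4)=-9

((0, 3, 2, 0, 0); (0, 1, 1, 1, 1); (0, 0, 0, 0, 1); (4, 0, 0, 0, 0))


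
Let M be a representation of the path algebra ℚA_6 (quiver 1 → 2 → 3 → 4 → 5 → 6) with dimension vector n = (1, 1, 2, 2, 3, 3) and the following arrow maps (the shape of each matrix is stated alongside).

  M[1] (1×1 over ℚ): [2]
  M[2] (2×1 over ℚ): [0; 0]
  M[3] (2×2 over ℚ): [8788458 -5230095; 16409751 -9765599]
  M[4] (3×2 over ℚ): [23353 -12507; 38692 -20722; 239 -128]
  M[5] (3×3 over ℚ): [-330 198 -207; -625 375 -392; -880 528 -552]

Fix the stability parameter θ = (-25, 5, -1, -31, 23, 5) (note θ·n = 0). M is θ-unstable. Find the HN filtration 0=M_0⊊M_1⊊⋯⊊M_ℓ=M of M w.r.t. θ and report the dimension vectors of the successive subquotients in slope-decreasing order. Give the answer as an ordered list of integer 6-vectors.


Barcode: M ≅ I[1,2], I[3,6]^2, I[5,5], I[6,6]. HN layers by μ_θ (5 steps, strictly decreasing):
  μ^(1)=23; μ^(2)=14; μ^(3)=5; μ^(4)=-16; μ^(5)=-25

((0, 0, 0, 0, 1, 0); (0, 0, 0, 0, 2, 2); (0, 1, 0, 0, 0, 1); (0, 0, 2, 2, 0, 0); (1, 0, 0, 0, 0, 0))


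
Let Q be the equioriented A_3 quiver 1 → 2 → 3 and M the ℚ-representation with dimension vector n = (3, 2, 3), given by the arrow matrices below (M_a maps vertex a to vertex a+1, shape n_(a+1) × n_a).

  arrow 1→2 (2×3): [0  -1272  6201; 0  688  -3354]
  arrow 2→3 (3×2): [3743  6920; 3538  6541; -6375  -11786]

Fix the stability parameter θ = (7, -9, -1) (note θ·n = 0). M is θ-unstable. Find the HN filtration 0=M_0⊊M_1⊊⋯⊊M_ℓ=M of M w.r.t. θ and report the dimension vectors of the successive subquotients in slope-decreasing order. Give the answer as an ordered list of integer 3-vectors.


Barcode: M ≅ I[1,1]^2, I[1,3], I[2,3], I[3,3]. HN layers by μ_θ (3 steps, strictly decreasing):
  μ^(1)=7; μ^(2)=-1; μ^(3)=-9

((2, 0, 0); (1, 1, 3); (0, 1, 0))


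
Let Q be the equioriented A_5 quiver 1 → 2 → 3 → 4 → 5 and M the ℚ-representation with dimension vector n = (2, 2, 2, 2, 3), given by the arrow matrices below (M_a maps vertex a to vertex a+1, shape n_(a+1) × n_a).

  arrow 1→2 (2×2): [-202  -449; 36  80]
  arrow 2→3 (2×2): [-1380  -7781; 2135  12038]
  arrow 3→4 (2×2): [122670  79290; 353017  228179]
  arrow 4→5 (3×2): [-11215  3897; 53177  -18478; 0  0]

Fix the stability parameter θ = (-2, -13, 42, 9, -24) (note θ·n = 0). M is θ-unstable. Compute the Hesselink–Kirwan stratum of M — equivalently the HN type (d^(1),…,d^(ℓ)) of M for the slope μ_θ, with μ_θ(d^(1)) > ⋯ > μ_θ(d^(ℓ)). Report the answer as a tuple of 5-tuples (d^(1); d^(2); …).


Barcode: M ≅ I[1,3], I[1,5], I[4,5], I[5,5]. HN layers by μ_θ (4 steps, strictly decreasing):
  μ^(1)=42; μ^(2)=9; μ^(3)=-15/2; μ^(4)=-24

((0, 0, 1, 0, 0); (0, 0, 1, 1, 1); (2, 2, 0, 1, 1); (0, 0, 0, 0, 1))


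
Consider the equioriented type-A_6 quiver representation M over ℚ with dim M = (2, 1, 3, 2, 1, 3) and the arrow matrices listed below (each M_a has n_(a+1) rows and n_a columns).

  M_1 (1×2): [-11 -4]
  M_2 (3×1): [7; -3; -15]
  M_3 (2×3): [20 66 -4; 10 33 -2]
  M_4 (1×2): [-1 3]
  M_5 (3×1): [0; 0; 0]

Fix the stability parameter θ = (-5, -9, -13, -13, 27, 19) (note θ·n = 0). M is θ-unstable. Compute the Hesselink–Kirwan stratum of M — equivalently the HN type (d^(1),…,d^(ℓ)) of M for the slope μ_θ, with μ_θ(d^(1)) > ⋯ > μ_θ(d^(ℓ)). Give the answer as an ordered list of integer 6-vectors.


Via rank(M_{q-1}∘⋯∘M_p): M ≅ I[1,1], I[1,5], I[3,3]^2, I[4,4], I[6,6]^3.
μ_θ-semistable layers: μ^(1)=27; μ^(2)=19; μ^(3)=-5; μ^(4)=-10; μ^(5)=-13

((0, 0, 0, 0, 1, 0); (0, 0, 0, 0, 0, 3); (1, 0, 0, 0, 0, 0); (1, 1, 1, 1, 0, 0); (0, 0, 2, 1, 0, 0))


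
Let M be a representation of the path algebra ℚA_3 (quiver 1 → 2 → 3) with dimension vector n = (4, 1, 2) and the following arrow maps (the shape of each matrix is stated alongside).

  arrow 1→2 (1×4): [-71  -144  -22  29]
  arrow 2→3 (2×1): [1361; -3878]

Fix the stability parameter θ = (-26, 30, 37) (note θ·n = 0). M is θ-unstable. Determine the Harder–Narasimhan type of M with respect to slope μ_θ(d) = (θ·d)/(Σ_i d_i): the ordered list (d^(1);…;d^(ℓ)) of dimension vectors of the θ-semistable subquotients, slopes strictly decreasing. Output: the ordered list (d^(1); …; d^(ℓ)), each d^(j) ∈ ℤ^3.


Interval decomposition of M: I[1,1]^3, I[1,3], I[3,3].
HN type (ℓ=3): μ^(1)=37; μ^(2)=30; μ^(3)=-26

((0, 0, 2); (0, 1, 0); (4, 0, 0))


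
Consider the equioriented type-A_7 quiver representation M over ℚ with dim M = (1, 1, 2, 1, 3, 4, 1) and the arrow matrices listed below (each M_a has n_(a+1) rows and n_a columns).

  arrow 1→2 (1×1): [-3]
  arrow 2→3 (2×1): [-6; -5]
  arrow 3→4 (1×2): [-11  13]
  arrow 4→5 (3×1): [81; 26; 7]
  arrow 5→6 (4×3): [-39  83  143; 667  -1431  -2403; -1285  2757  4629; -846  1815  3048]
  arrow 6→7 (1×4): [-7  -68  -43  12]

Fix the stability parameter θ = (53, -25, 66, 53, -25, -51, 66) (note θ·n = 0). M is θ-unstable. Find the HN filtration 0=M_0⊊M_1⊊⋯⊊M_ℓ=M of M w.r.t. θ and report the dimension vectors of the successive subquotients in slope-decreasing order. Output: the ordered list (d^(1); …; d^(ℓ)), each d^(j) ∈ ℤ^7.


Via rank(M_{q-1}∘⋯∘M_p): M ≅ I[1,5], I[3,3], I[5,6], I[5,7], I[6,6]^2.
μ_θ-semistable layers: μ^(1)=66; μ^(2)=94/3; μ^(3)=14; μ^(4)=-38; μ^(5)=-51

((0, 0, 1, 0, 0, 0, 1); (0, 0, 1, 1, 1, 0, 0); (1, 1, 0, 0, 0, 0, 0); (0, 0, 0, 0, 2, 2, 0); (0, 0, 0, 0, 0, 2, 0))


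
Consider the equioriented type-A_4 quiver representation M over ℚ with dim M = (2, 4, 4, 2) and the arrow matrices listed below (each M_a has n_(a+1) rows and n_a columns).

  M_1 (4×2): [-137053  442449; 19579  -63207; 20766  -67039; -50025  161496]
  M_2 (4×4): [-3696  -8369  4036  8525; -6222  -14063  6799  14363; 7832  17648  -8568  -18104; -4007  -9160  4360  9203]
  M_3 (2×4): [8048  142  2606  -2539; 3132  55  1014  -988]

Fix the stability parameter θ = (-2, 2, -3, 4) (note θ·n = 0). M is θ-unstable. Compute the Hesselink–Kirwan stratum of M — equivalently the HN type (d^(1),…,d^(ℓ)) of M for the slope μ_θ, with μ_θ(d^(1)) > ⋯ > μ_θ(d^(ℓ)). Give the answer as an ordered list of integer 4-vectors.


Via rank(M_{q-1}∘⋯∘M_p): M ≅ I[1,2], I[1,4], I[2,3], I[2,4], I[3,3].
μ_θ-semistable layers: μ^(1)=4; μ^(2)=2; μ^(3)=-1/2; μ^(4)=-2; μ^(5)=-3

((0, 0, 0, 2); (0, 1, 0, 0); (0, 3, 3, 0); (2, 0, 0, 0); (0, 0, 1, 0))


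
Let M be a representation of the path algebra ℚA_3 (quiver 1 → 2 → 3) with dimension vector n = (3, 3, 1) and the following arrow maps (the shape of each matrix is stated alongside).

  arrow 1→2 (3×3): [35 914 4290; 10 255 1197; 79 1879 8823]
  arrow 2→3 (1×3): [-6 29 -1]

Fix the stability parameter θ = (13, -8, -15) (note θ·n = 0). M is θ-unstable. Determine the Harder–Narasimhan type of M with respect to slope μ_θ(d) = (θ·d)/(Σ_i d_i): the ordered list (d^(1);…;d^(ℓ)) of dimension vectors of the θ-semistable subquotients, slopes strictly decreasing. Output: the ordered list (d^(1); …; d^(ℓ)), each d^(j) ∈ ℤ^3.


Via rank(M_{q-1}∘⋯∘M_p): M ≅ I[1,2]^2, I[1,3].
μ_θ-semistable layers: μ^(1)=5/2; μ^(2)=-10/3

((2, 2, 0); (1, 1, 1))


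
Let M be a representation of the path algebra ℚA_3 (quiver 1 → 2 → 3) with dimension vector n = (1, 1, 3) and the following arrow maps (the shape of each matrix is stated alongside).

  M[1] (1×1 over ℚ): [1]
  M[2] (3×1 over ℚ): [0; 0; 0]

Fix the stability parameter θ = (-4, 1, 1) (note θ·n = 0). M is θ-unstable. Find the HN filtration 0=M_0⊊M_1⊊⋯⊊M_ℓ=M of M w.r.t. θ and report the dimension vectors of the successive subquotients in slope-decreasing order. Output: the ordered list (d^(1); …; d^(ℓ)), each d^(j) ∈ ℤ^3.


Interval decomposition of M: I[1,2], I[3,3]^3.
HN type (ℓ=2): μ^(1)=1; μ^(2)=-4

((0, 1, 3); (1, 0, 0))


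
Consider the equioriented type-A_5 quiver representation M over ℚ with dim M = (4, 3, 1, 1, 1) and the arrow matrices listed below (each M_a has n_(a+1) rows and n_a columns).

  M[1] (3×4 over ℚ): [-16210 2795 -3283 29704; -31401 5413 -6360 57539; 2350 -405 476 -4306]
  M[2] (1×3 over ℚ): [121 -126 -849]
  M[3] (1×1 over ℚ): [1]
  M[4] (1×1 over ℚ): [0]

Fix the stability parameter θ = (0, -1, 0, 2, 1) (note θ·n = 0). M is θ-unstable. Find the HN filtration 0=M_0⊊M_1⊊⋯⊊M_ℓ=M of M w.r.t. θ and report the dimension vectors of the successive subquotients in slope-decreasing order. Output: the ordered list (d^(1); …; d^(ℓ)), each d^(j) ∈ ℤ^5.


Via rank(M_{q-1}∘⋯∘M_p): M ≅ I[1,1], I[1,2]^2, I[1,4], I[5,5].
μ_θ-semistable layers: μ^(1)=2; μ^(2)=1; μ^(3)=0; μ^(4)=-1/2

((0, 0, 0, 1, 0); (0, 0, 0, 0, 1); (1, 0, 1, 0, 0); (3, 3, 0, 0, 0))


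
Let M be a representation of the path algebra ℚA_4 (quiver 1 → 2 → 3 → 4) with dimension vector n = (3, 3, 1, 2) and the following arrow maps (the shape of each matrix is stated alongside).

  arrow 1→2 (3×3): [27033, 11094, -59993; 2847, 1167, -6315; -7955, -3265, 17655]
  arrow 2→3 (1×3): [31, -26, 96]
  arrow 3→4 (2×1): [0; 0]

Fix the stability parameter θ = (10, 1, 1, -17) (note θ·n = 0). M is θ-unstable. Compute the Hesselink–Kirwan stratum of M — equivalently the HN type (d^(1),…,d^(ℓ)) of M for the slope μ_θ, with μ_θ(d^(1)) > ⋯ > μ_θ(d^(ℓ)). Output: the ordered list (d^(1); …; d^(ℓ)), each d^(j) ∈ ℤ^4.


Interval decomposition of M: I[1,1], I[1,2], I[1,3], I[2,2], I[4,4]^2.
HN type (ℓ=5): μ^(1)=10; μ^(2)=11/2; μ^(3)=4; μ^(4)=1; μ^(5)=-17

((1, 0, 0, 0); (1, 1, 0, 0); (1, 1, 1, 0); (0, 1, 0, 0); (0, 0, 0, 2))


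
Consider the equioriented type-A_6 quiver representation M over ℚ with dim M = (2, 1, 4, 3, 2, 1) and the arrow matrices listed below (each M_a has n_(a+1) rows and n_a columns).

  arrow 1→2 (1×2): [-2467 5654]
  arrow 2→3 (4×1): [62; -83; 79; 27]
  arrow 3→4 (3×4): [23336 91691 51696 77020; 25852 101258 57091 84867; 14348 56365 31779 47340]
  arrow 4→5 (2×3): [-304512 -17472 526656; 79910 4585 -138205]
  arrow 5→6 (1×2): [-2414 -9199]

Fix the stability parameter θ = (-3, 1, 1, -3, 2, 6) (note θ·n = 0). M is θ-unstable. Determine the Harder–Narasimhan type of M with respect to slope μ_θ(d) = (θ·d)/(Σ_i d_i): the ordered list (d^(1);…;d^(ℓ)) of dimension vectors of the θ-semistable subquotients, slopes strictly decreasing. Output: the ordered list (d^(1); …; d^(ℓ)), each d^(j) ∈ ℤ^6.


Barcode: M ≅ I[1,1], I[1,4], I[3,3], I[3,4], I[3,6], I[5,5]. HN layers by μ_θ (6 steps, strictly decreasing):
  μ^(1)=6; μ^(2)=2; μ^(3)=1; μ^(4)=-1/3; μ^(5)=-1; μ^(6)=-3

((0, 0, 0, 0, 0, 1); (0, 0, 0, 0, 2, 0); (0, 0, 1, 0, 0, 0); (0, 1, 1, 1, 0, 0); (0, 0, 2, 2, 0, 0); (2, 0, 0, 0, 0, 0))


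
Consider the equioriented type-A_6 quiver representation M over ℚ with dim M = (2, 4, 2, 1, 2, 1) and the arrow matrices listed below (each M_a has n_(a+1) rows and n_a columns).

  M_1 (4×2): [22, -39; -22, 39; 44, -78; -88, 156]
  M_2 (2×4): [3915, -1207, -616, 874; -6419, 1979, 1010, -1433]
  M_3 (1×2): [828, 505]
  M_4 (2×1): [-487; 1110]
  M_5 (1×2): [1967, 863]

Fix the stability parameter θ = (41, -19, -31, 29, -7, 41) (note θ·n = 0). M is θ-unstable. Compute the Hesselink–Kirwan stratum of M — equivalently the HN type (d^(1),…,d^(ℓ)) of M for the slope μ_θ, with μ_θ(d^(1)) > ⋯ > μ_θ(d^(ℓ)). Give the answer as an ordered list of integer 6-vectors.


Interval decomposition of M: I[1,1], I[1,6], I[2,2]^2, I[2,3], I[5,5].
HN type (ℓ=6): μ^(1)=41; μ^(2)=11; μ^(3)=-3; μ^(4)=-7; μ^(5)=-19; μ^(6)=-25

((1, 0, 0, 0, 0, 1); (0, 0, 0, 1, 1, 0); (1, 1, 1, 0, 0, 0); (0, 0, 0, 0, 1, 0); (0, 2, 0, 0, 0, 0); (0, 1, 1, 0, 0, 0))


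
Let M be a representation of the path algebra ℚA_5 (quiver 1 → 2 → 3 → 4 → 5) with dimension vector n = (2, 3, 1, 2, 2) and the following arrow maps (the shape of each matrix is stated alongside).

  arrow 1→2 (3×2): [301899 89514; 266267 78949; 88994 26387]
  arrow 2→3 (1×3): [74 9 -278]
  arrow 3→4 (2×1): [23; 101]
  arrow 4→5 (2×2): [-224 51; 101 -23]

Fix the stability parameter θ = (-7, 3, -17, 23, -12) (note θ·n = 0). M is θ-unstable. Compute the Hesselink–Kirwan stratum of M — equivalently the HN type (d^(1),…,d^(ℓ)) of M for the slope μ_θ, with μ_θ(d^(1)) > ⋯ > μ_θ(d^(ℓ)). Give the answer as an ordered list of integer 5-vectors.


Barcode: M ≅ I[1,2], I[1,5], I[2,2], I[4,5]. HN layers by μ_θ (3 steps, strictly decreasing):
  μ^(1)=11/2; μ^(2)=3; μ^(3)=-7

((0, 0, 0, 2, 2); (0, 2, 0, 0, 0); (2, 1, 1, 0, 0))


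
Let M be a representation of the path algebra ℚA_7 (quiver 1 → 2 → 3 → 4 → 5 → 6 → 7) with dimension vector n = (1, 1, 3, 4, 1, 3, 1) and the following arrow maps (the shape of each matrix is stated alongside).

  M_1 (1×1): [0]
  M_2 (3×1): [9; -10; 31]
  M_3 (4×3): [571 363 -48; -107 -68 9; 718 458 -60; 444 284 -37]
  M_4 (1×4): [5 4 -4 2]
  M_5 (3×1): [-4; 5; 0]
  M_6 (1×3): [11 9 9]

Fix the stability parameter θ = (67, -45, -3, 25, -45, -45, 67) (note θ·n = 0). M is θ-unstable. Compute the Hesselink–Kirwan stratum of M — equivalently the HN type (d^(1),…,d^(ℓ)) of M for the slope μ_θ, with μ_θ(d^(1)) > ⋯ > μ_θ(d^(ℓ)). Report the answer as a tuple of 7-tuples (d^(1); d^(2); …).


Barcode: M ≅ I[1,1], I[2,7], I[3,4]^2, I[4,4], I[6,6]^2. HN layers by μ_θ (5 steps, strictly decreasing):
  μ^(1)=67; μ^(2)=25; μ^(3)=-3; μ^(4)=-17; μ^(5)=-45

((1, 0, 0, 0, 0, 0, 1); (0, 0, 0, 3, 0, 0, 0); (0, 0, 2, 0, 0, 0, 0); (0, 0, 1, 1, 1, 1, 0); (0, 1, 0, 0, 0, 2, 0))


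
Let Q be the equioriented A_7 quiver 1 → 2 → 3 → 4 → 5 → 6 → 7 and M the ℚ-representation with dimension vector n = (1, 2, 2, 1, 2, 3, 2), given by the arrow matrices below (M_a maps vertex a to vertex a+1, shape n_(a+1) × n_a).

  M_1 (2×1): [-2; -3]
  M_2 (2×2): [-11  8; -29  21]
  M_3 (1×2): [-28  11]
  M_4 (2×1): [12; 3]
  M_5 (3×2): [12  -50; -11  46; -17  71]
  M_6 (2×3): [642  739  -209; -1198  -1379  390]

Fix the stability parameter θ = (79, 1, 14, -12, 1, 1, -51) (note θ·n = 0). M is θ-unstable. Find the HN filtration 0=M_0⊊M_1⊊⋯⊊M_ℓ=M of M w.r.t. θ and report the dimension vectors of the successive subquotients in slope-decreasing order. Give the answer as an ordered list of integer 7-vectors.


Barcode: M ≅ I[1,7], I[2,3], I[5,7], I[6,6]. HN layers by μ_θ (4 steps, strictly decreasing):
  μ^(1)=14; μ^(2)=33/7; μ^(3)=1; μ^(4)=-49/3

((0, 0, 1, 0, 0, 0, 0); (1, 1, 1, 1, 1, 1, 1); (0, 1, 0, 0, 0, 1, 0); (0, 0, 0, 0, 1, 1, 1))


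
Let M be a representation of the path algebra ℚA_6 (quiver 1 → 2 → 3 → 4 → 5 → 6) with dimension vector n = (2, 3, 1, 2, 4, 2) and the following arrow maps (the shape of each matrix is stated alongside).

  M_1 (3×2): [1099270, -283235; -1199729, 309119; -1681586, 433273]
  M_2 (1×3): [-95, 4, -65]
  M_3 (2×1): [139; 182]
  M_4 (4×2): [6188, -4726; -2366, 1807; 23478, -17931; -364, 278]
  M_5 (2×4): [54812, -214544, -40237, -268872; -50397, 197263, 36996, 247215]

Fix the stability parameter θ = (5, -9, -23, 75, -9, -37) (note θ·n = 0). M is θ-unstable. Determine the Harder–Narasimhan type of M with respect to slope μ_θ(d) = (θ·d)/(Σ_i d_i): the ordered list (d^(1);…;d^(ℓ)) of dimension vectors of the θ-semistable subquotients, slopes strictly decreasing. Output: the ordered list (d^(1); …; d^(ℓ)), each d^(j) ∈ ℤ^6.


Interval decomposition of M: I[1,2], I[1,4], I[2,2], I[4,6], I[5,5]^2, I[5,6].
HN type (ℓ=5): μ^(1)=75; μ^(2)=29/3; μ^(3)=-2; μ^(4)=-9; μ^(5)=-23

((0, 0, 0, 1, 0, 0); (0, 0, 0, 1, 1, 1); (1, 1, 0, 0, 0, 0); (1, 2, 1, 0, 2, 0); (0, 0, 0, 0, 1, 1))


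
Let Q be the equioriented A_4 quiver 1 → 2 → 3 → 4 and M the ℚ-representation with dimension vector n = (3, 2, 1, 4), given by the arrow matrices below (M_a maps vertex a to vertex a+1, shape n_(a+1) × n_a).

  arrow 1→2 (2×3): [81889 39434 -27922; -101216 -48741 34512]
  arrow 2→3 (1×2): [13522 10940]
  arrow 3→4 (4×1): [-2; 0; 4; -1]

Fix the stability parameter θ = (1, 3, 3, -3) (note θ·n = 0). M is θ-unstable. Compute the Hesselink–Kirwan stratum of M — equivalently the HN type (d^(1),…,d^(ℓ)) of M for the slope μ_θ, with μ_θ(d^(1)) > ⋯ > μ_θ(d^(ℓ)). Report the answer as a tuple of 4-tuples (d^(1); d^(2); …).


Via rank(M_{q-1}∘⋯∘M_p): M ≅ I[1,1], I[1,2], I[1,4], I[4,4]^3.
μ_θ-semistable layers: μ^(1)=3; μ^(2)=1; μ^(3)=-3

((0, 1, 0, 0); (3, 1, 1, 1); (0, 0, 0, 3))


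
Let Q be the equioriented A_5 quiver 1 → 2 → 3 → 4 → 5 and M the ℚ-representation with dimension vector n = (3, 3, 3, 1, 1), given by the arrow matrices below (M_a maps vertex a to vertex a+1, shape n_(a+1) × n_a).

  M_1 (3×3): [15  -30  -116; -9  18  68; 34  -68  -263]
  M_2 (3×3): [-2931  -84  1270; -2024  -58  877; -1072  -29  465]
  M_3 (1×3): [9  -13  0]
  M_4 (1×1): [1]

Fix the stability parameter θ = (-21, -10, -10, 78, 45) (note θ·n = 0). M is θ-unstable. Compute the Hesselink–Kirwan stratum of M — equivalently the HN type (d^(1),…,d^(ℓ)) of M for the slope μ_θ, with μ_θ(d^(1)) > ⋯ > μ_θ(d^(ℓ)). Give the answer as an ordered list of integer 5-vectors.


Via rank(M_{q-1}∘⋯∘M_p): M ≅ I[1,1], I[1,3], I[1,5], I[2,3].
μ_θ-semistable layers: μ^(1)=123/2; μ^(2)=-10; μ^(3)=-21

((0, 0, 0, 1, 1); (0, 3, 3, 0, 0); (3, 0, 0, 0, 0))


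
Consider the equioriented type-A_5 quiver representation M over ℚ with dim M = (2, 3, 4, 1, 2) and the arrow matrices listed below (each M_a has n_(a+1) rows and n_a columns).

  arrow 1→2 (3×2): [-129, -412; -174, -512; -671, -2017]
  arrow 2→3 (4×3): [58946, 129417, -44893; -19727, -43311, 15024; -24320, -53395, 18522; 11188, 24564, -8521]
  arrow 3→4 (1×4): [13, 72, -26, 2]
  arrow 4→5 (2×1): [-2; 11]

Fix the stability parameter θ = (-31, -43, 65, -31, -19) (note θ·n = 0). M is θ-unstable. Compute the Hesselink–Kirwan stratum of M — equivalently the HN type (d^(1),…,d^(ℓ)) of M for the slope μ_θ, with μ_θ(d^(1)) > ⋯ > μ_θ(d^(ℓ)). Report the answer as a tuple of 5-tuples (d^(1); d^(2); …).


Barcode: M ≅ I[1,3], I[1,5], I[2,3], I[3,3], I[5,5]. HN layers by μ_θ (5 steps, strictly decreasing):
  μ^(1)=65; μ^(2)=5; μ^(3)=-19; μ^(4)=-37; μ^(5)=-43

((0, 0, 3, 0, 0); (0, 0, 1, 1, 1); (0, 0, 0, 0, 1); (2, 2, 0, 0, 0); (0, 1, 0, 0, 0))


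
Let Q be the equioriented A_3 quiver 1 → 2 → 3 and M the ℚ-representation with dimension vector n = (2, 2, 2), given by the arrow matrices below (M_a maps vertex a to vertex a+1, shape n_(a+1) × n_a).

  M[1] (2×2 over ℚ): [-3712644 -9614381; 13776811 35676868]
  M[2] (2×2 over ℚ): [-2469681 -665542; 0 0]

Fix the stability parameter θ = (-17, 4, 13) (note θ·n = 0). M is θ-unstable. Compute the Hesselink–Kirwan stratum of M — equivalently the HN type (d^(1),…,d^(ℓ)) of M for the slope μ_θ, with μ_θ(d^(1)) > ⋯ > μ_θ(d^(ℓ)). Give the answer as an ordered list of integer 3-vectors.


Barcode: M ≅ I[1,2], I[1,3], I[3,3]. HN layers by μ_θ (3 steps, strictly decreasing):
  μ^(1)=13; μ^(2)=4; μ^(3)=-17

((0, 0, 2); (0, 2, 0); (2, 0, 0))


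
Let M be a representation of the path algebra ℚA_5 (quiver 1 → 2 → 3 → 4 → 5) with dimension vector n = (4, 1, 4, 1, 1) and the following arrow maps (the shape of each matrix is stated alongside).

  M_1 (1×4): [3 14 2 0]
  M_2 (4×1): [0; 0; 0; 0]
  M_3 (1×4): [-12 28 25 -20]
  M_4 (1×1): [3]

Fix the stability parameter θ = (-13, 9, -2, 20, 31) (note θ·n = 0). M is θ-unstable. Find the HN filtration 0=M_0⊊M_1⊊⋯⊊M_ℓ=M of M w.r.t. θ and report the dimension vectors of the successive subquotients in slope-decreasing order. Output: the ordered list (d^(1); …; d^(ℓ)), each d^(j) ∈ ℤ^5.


Barcode: M ≅ I[1,1]^3, I[1,2], I[3,3]^3, I[3,5]. HN layers by μ_θ (5 steps, strictly decreasing):
  μ^(1)=31; μ^(2)=20; μ^(3)=9; μ^(4)=-2; μ^(5)=-13

((0, 0, 0, 0, 1); (0, 0, 0, 1, 0); (0, 1, 0, 0, 0); (0, 0, 4, 0, 0); (4, 0, 0, 0, 0))


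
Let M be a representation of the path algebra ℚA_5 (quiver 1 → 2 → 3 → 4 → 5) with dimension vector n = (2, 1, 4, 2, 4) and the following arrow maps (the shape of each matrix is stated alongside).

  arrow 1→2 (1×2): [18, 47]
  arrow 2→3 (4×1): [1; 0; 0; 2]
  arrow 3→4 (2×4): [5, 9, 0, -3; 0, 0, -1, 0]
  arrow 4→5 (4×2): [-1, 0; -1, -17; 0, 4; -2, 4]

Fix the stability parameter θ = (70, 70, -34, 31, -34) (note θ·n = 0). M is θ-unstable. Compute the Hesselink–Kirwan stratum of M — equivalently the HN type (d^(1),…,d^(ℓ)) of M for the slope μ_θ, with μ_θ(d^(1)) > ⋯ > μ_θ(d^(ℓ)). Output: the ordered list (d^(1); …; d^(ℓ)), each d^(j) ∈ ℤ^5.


Via rank(M_{q-1}∘⋯∘M_p): M ≅ I[1,1], I[1,5], I[3,3]^2, I[3,5], I[5,5]^2.
μ_θ-semistable layers: μ^(1)=70; μ^(2)=103/5; μ^(3)=-3/2; μ^(4)=-34

((1, 0, 0, 0, 0); (1, 1, 1, 1, 1); (0, 0, 0, 1, 1); (0, 0, 3, 0, 2))


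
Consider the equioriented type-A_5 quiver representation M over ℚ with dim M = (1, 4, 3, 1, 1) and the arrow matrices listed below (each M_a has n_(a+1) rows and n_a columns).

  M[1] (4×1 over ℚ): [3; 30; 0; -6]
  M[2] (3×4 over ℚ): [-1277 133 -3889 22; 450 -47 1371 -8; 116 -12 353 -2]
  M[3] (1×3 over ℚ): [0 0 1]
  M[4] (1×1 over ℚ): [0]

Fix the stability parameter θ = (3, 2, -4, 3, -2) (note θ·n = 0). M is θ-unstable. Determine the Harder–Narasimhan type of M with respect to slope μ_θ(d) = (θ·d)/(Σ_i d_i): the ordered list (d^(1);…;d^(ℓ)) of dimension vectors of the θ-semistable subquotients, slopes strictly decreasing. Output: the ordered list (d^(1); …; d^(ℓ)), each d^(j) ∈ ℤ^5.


Via rank(M_{q-1}∘⋯∘M_p): M ≅ I[1,3], I[2,2], I[2,3], I[2,4], I[5,5].
μ_θ-semistable layers: μ^(1)=3; μ^(2)=2; μ^(3)=1/3; μ^(4)=-1; μ^(5)=-2

((0, 0, 0, 1, 0); (0, 1, 0, 0, 0); (1, 1, 1, 0, 0); (0, 2, 2, 0, 0); (0, 0, 0, 0, 1))


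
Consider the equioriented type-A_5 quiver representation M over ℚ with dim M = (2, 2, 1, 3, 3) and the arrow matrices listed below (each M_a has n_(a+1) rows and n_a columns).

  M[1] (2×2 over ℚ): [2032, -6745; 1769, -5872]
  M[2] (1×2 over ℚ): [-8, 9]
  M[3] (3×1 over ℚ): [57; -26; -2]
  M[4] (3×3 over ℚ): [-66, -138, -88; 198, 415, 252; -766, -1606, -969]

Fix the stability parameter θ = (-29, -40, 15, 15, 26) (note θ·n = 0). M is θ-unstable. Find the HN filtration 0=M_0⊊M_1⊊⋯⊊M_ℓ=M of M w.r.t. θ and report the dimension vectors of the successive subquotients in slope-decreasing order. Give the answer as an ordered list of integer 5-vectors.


Barcode: M ≅ I[1,2], I[1,5], I[4,5]^2. HN layers by μ_θ (3 steps, strictly decreasing):
  μ^(1)=26; μ^(2)=15; μ^(3)=-69/2

((0, 0, 0, 0, 3); (0, 0, 1, 3, 0); (2, 2, 0, 0, 0))


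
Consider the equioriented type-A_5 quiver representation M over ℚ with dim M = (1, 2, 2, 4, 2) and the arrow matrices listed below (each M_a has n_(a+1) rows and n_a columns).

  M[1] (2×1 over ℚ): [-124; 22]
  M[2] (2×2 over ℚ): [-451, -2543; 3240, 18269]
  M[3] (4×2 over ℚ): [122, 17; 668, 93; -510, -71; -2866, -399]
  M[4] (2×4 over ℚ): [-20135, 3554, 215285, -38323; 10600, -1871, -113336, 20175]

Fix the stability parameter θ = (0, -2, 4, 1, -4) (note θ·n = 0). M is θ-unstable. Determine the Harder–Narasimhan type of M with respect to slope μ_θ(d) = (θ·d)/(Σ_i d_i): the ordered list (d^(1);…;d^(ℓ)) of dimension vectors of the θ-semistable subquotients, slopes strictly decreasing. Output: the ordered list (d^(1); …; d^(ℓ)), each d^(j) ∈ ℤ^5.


Interval decomposition of M: I[1,5], I[2,5], I[4,4]^2.
HN type (ℓ=4): μ^(1)=1; μ^(2)=1/3; μ^(3)=-1; μ^(4)=-2

((0, 0, 0, 2, 0); (0, 0, 2, 2, 2); (1, 1, 0, 0, 0); (0, 1, 0, 0, 0))


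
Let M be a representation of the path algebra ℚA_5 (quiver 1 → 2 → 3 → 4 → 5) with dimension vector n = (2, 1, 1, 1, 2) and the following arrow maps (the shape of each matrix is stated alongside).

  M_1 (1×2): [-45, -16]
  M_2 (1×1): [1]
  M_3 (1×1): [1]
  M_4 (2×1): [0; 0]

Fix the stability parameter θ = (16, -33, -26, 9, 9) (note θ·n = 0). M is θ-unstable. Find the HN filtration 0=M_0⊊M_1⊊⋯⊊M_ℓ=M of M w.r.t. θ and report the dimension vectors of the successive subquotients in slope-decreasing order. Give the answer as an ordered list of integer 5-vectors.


Interval decomposition of M: I[1,1], I[1,4], I[5,5]^2.
HN type (ℓ=3): μ^(1)=16; μ^(2)=9; μ^(3)=-43/3

((1, 0, 0, 0, 0); (0, 0, 0, 1, 2); (1, 1, 1, 0, 0))


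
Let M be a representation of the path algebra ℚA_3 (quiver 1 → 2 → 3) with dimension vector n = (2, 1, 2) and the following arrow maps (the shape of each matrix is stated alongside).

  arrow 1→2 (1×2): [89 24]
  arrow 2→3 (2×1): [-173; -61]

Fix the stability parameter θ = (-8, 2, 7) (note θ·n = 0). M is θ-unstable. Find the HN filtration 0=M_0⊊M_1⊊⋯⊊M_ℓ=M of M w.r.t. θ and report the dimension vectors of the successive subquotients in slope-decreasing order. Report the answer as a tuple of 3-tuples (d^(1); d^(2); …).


Barcode: M ≅ I[1,1], I[1,3], I[3,3]. HN layers by μ_θ (3 steps, strictly decreasing):
  μ^(1)=7; μ^(2)=2; μ^(3)=-8

((0, 0, 2); (0, 1, 0); (2, 0, 0))


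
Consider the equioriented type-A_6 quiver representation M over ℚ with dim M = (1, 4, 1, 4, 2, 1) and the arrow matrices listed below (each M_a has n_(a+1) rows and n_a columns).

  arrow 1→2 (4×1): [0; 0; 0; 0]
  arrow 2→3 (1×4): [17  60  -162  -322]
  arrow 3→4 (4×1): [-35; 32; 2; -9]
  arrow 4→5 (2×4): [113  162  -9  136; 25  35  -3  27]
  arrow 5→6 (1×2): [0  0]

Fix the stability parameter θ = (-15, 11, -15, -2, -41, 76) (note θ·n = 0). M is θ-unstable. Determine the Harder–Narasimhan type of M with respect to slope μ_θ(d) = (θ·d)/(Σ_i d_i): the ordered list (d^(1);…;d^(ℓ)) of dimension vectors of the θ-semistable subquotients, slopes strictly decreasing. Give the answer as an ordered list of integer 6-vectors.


Interval decomposition of M: I[1,1], I[2,2]^3, I[2,5], I[4,4]^2, I[4,5], I[6,6].
HN type (ℓ=6): μ^(1)=76; μ^(2)=11; μ^(3)=-2; μ^(4)=-47/4; μ^(5)=-15; μ^(6)=-43/2

((0, 0, 0, 0, 0, 1); (0, 3, 0, 0, 0, 0); (0, 0, 0, 2, 0, 0); (0, 1, 1, 1, 1, 0); (1, 0, 0, 0, 0, 0); (0, 0, 0, 1, 1, 0))


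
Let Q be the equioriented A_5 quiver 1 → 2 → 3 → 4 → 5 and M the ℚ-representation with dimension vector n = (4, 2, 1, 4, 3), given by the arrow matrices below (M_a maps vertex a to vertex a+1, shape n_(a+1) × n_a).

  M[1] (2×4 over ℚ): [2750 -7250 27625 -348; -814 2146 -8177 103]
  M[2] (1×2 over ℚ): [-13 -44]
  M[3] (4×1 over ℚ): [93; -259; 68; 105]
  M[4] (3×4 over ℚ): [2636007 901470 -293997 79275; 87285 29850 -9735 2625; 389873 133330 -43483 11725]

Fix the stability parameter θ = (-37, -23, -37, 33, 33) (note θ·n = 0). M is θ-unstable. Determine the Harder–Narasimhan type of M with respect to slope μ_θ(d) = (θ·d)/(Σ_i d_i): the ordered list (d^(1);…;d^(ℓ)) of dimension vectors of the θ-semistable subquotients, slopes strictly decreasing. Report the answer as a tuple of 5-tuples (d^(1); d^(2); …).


Via rank(M_{q-1}∘⋯∘M_p): M ≅ I[1,1]^2, I[1,2], I[1,4], I[4,4]^2, I[4,5], I[5,5]^2.
μ_θ-semistable layers: μ^(1)=33; μ^(2)=-23; μ^(3)=-30; μ^(4)=-37

((0, 0, 0, 4, 3); (0, 1, 0, 0, 0); (0, 1, 1, 0, 0); (4, 0, 0, 0, 0))


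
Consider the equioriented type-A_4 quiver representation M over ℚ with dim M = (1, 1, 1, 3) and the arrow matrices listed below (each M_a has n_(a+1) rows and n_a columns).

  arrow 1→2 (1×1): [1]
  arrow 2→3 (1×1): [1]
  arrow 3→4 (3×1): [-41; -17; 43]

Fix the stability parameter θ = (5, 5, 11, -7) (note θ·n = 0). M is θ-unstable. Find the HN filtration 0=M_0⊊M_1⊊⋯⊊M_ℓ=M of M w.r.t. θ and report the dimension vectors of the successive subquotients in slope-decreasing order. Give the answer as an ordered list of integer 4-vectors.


Barcode: M ≅ I[1,4], I[4,4]^2. HN layers by μ_θ (2 steps, strictly decreasing):
  μ^(1)=7/2; μ^(2)=-7

((1, 1, 1, 1); (0, 0, 0, 2))


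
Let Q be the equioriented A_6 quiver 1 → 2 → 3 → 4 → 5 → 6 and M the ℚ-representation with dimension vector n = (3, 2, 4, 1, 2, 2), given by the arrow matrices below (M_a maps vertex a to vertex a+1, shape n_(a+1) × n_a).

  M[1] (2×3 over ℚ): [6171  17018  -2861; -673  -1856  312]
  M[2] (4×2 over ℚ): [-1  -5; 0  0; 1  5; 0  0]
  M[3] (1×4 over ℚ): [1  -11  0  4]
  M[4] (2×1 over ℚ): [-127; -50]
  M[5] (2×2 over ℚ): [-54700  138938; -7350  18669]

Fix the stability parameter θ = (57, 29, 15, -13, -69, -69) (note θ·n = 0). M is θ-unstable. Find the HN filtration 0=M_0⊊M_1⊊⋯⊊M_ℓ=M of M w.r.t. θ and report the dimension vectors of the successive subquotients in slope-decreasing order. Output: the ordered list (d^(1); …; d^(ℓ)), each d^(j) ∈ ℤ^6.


Via rank(M_{q-1}∘⋯∘M_p): M ≅ I[1,1], I[1,2], I[1,5], I[3,3]^3, I[5,6], I[6,6].
μ_θ-semistable layers: μ^(1)=57; μ^(2)=43; μ^(3)=15; μ^(4)=19/5; μ^(5)=-69

((1, 0, 0, 0, 0, 0); (1, 1, 0, 0, 0, 0); (0, 0, 3, 0, 0, 0); (1, 1, 1, 1, 1, 0); (0, 0, 0, 0, 1, 2))


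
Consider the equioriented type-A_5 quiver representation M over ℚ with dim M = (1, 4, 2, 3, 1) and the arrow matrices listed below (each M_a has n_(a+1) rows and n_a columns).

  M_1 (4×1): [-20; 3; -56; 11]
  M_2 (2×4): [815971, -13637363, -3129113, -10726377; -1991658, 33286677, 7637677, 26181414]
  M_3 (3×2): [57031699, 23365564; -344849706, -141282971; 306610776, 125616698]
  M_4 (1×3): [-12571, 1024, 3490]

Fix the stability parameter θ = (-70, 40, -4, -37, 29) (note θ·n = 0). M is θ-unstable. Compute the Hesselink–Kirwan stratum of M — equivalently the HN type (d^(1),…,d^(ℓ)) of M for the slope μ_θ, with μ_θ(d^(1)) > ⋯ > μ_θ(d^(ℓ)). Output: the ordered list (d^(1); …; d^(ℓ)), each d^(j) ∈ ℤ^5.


Interval decomposition of M: I[1,4], I[2,2]^2, I[2,5], I[4,4].
HN type (ℓ=5): μ^(1)=40; μ^(2)=29; μ^(3)=-1/3; μ^(4)=-37; μ^(5)=-70

((0, 2, 0, 0, 0); (0, 0, 0, 0, 1); (0, 2, 2, 2, 0); (0, 0, 0, 1, 0); (1, 0, 0, 0, 0))


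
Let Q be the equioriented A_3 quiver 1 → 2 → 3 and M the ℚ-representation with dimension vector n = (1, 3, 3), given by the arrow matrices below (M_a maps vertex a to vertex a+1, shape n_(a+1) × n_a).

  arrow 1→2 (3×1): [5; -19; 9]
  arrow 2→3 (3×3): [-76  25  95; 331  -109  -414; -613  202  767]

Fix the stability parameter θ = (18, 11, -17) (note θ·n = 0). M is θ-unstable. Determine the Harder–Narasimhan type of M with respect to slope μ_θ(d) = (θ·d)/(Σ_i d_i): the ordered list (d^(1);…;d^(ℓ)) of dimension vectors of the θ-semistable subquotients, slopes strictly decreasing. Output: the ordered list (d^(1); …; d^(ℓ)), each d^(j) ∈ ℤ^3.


Interval decomposition of M: I[1,2], I[2,3]^2, I[3,3].
HN type (ℓ=3): μ^(1)=29/2; μ^(2)=-3; μ^(3)=-17

((1, 1, 0); (0, 2, 2); (0, 0, 1))


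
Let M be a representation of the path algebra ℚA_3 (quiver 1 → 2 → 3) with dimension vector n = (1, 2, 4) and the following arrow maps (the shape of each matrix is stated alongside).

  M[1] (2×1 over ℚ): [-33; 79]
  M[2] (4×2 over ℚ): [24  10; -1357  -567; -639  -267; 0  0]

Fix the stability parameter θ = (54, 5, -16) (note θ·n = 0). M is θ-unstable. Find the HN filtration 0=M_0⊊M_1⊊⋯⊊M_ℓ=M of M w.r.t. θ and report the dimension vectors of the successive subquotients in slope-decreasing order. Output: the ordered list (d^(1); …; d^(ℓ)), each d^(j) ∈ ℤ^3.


Barcode: M ≅ I[1,3], I[2,3], I[3,3]^2. HN layers by μ_θ (3 steps, strictly decreasing):
  μ^(1)=43/3; μ^(2)=-11/2; μ^(3)=-16

((1, 1, 1); (0, 1, 1); (0, 0, 2))


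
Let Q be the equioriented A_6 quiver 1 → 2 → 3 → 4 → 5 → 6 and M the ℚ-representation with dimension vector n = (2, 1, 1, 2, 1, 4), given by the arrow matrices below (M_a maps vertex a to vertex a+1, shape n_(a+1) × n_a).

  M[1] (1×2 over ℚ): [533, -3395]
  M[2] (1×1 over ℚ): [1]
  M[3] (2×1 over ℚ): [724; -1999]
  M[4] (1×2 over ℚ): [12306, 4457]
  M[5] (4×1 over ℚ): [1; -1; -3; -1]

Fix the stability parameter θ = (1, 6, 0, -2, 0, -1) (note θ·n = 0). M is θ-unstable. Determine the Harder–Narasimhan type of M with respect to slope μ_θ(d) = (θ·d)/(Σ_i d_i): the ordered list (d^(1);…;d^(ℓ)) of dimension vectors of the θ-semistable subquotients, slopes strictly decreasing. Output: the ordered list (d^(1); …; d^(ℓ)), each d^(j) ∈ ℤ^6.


Interval decomposition of M: I[1,1], I[1,6], I[4,4], I[6,6]^3.
HN type (ℓ=4): μ^(1)=1; μ^(2)=2/3; μ^(3)=-1; μ^(4)=-2

((1, 0, 0, 0, 0, 0); (1, 1, 1, 1, 1, 1); (0, 0, 0, 0, 0, 3); (0, 0, 0, 1, 0, 0))


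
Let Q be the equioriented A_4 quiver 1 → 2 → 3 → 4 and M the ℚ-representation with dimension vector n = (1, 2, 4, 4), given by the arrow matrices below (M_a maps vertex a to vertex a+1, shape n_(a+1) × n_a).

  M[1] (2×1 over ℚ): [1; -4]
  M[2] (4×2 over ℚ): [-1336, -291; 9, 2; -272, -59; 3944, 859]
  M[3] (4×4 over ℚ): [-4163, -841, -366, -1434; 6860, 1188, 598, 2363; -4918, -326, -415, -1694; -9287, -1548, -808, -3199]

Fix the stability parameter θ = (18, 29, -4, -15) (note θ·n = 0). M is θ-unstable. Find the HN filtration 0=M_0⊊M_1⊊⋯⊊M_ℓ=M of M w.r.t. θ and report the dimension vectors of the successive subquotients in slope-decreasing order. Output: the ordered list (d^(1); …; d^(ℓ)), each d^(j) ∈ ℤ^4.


Barcode: M ≅ I[1,4], I[2,4], I[3,4]^2. HN layers by μ_θ (3 steps, strictly decreasing):
  μ^(1)=7; μ^(2)=10/3; μ^(3)=-19/2

((1, 1, 1, 1); (0, 1, 1, 1); (0, 0, 2, 2))


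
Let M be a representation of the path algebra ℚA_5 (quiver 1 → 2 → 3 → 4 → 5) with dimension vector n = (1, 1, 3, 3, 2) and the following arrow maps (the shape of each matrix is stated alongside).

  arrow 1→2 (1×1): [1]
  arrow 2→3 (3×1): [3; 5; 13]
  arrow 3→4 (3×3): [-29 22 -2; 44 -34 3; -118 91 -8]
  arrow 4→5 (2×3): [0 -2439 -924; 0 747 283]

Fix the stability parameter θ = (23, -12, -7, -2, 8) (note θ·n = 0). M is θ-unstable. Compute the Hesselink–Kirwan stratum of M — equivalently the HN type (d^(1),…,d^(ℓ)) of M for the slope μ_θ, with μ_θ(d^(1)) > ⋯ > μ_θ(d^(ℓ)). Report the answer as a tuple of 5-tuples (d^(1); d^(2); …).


Via rank(M_{q-1}∘⋯∘M_p): M ≅ I[1,5], I[3,4], I[3,5].
μ_θ-semistable layers: μ^(1)=8; μ^(2)=1/2; μ^(3)=-2; μ^(4)=-7

((0, 0, 0, 0, 2); (1, 1, 1, 1, 0); (0, 0, 0, 2, 0); (0, 0, 2, 0, 0))


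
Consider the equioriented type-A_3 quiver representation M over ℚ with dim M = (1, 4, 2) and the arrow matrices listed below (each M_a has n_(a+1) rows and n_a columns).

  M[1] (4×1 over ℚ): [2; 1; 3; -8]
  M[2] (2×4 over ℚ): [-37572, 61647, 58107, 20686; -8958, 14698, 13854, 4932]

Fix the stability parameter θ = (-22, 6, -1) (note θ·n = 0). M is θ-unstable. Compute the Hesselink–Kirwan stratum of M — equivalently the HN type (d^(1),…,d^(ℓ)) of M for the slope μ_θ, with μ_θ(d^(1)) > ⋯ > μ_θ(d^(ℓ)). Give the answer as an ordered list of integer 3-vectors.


Interval decomposition of M: I[1,3], I[2,2]^2, I[2,3].
HN type (ℓ=3): μ^(1)=6; μ^(2)=5/2; μ^(3)=-22

((0, 2, 0); (0, 2, 2); (1, 0, 0))


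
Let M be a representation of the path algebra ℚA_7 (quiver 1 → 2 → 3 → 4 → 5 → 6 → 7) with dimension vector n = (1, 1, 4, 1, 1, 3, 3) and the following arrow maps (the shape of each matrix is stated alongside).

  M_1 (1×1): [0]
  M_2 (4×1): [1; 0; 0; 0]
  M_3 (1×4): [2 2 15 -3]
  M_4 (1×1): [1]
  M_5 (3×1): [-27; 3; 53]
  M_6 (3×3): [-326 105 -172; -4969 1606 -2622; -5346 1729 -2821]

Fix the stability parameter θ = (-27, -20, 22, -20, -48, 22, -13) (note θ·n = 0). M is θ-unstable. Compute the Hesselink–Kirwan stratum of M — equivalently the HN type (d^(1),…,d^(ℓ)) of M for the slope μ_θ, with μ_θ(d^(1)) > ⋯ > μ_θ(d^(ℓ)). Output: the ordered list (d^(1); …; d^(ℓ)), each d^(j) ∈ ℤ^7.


Barcode: M ≅ I[1,1], I[2,7], I[3,3]^3, I[6,7]^2. HN layers by μ_θ (5 steps, strictly decreasing):
  μ^(1)=22; μ^(2)=9/2; μ^(3)=-46/3; μ^(4)=-20; μ^(5)=-27

((0, 0, 3, 0, 0, 0, 0); (0, 0, 0, 0, 0, 3, 3); (0, 0, 1, 1, 1, 0, 0); (0, 1, 0, 0, 0, 0, 0); (1, 0, 0, 0, 0, 0, 0))


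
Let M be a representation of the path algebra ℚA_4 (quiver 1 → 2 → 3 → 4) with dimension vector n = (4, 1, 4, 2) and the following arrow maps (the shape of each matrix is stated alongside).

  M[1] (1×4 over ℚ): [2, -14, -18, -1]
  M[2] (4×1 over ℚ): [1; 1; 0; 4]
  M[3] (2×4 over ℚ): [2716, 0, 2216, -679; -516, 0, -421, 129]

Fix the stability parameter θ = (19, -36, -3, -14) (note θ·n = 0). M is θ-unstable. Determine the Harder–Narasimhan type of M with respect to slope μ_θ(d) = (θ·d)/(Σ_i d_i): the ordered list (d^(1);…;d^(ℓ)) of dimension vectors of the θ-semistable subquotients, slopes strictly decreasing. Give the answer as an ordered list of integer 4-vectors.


Via rank(M_{q-1}∘⋯∘M_p): M ≅ I[1,1]^3, I[1,3], I[3,3], I[3,4]^2.
μ_θ-semistable layers: μ^(1)=19; μ^(2)=-3; μ^(3)=-17/2

((3, 0, 0, 0); (0, 0, 2, 0); (1, 1, 2, 2))


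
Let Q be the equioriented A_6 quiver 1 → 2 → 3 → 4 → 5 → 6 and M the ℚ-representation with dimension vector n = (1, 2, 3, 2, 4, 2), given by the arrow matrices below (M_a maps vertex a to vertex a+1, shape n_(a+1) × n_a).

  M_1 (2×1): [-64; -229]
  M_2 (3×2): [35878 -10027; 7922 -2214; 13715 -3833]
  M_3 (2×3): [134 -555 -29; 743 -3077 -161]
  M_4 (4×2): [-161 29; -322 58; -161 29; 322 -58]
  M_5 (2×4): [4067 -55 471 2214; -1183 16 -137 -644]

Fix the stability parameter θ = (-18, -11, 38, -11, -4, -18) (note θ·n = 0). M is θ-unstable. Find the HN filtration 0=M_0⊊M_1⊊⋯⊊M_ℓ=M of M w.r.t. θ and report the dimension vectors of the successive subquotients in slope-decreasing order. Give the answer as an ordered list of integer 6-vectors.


Via rank(M_{q-1}∘⋯∘M_p): M ≅ I[1,5], I[2,4], I[3,3], I[5,5], I[5,6]^2.
μ_θ-semistable layers: μ^(1)=38; μ^(2)=27/2; μ^(3)=23/3; μ^(4)=-4; μ^(5)=-11; μ^(6)=-18

((0, 0, 1, 0, 0, 0); (0, 0, 1, 1, 0, 0); (0, 0, 1, 1, 1, 0); (0, 0, 0, 0, 1, 0); (0, 2, 0, 0, 2, 2); (1, 0, 0, 0, 0, 0))
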